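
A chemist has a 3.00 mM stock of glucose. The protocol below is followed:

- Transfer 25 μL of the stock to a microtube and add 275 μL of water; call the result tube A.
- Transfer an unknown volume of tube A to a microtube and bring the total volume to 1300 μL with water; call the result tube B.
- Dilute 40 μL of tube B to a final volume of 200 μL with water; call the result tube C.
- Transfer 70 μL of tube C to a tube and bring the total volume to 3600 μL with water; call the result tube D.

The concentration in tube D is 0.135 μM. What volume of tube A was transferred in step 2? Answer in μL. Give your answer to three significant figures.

Step 1: 25 μL + 275 μL = 300 μL total → factor 300/25 = 12
Step 2: v brought to 1300 μL → factor = 1300 μL/v
Step 3: 40 μL brought to 200 μL → factor 200/40 = 5
Step 4: 70 μL brought to 3600 μL → factor 3600/70 = 51.429
Product of known-step factors = 3085.7
Overall factor = 3.00 mM / (0.135 μM) = 22222
Step-2 factor = 22222 / 3085.7 = 7.2016
v = 1300 μL / 7.2016 = 181 μL

181 μL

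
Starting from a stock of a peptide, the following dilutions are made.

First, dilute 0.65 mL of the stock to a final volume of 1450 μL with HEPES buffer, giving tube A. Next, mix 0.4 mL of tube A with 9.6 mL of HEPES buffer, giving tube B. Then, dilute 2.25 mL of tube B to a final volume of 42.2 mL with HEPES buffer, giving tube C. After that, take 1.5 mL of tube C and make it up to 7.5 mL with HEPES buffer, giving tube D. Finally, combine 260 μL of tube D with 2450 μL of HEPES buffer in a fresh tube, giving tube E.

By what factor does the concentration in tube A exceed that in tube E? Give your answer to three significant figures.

2.44 × 10^4

Step 1: 0.65 mL brought to 1450 μL → factor 1.45/0.65 = 2.2308
Step 2: 0.4 mL + 9.6 mL = 10 mL total → factor 10/0.4 = 25
Step 3: 2.25 mL brought to 42.2 mL → factor 42.2/2.25 = 18.756
Step 4: 1.5 mL brought to 7.5 mL → factor 7.5/1.5 = 5
Step 5: 260 μL + 2450 μL = 2710 μL total → factor 2710/260 = 10.423
Dilution factor to tube A = 2.2308; to tube E = 54512
[tube A]/[tube E] = (factor to tube E)/(factor to tube A) = 54512/2.2308 = 2.44 × 10^4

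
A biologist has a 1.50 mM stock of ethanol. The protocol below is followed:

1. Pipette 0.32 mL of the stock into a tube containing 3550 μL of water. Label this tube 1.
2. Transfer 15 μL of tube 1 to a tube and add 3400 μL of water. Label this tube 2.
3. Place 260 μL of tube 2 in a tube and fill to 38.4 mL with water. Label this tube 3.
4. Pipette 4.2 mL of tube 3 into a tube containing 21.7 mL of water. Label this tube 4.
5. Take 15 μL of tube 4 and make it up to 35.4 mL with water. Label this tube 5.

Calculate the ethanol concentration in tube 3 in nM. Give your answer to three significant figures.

Step 1: 0.32 mL + 3550 μL = 3.87 mL total → factor 3.87/0.32 = 12.094
Step 2: 15 μL + 3400 μL = 3415 μL total → factor 3415/15 = 227.67
Step 3: 260 μL brought to 38.4 mL → factor 38400/260 = 147.69
Dilution factor through tube 3 = 12.094 × 227.67 × 147.69 = 4.0665 × 10^5
[tube 3] = 1.50 mM / 4.0665 × 10^5 = 3.689 × 10^-6 mM = 3.69 nM

3.69 nM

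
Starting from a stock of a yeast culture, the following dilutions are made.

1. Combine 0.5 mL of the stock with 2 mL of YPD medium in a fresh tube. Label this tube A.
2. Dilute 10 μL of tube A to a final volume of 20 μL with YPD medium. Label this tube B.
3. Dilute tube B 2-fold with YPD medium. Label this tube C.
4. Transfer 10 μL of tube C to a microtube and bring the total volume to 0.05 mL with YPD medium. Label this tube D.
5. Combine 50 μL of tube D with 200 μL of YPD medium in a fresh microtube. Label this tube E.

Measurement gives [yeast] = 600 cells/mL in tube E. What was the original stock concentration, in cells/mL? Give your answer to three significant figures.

Step 1: 0.5 mL + 2 mL = 2.5 mL total → factor 2.5/0.5 = 5
Step 2: 10 μL brought to 20 μL → factor 20/10 = 2
Step 3: 2-fold → factor 2
Step 4: 10 μL brought to 0.05 mL → factor 50/10 = 5
Step 5: 50 μL + 200 μL = 250 μL total → factor 250/50 = 5
Overall dilution factor = 5 × 2 × 2 × 5 × 5 = 500
Stock = 600 cells/mL × 500 = 3.00 × 10^5 cells/mL

3.00 × 10^5 cells/mL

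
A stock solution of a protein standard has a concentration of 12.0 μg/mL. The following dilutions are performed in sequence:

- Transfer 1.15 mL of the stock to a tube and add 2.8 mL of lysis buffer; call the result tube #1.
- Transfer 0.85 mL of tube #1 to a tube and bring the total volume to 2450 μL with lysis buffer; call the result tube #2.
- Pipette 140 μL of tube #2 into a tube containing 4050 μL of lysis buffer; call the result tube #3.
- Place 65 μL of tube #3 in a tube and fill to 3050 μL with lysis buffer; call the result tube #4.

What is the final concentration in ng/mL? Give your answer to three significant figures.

Step 1: 1.15 mL + 2.8 mL = 3.95 mL total → factor 3.95/1.15 = 3.4348
Step 2: 0.85 mL brought to 2450 μL → factor 2.45/0.85 = 2.8824
Step 3: 140 μL + 4050 μL = 4190 μL total → factor 4190/140 = 29.929
Step 4: 65 μL brought to 3050 μL → factor 3050/65 = 46.923
Overall dilution factor = 3.4348 × 2.8824 × 29.929 × 46.923 = 13903
Final = 12.0 μg/mL / 13903 = 0.0008631 μg/mL = 0.863 ng/mL

0.863 ng/mL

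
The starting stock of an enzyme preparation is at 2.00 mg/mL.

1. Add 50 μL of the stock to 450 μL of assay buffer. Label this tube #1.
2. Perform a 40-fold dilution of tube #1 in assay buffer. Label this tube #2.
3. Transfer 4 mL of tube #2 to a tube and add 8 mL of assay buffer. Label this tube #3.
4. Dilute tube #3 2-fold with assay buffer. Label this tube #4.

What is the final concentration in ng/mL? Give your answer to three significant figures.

833 ng/mL

Step 1: 50 μL + 450 μL = 500 μL total → factor 500/50 = 10
Step 2: 40-fold → factor 40
Step 3: 4 mL + 8 mL = 12 mL total → factor 12/4 = 3
Step 4: 2-fold → factor 2
Overall dilution factor = 10 × 40 × 3 × 2 = 2400
Final = 2.00 mg/mL / 2400 = 0.0008333 mg/mL = 833 ng/mL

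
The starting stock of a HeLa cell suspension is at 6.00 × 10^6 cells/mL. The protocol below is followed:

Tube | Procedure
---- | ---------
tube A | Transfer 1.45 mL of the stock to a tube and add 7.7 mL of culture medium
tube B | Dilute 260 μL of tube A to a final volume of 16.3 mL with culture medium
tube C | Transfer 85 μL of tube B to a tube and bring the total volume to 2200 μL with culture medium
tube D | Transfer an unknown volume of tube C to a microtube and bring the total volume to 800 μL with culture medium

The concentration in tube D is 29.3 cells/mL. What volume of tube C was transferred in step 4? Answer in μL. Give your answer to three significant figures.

Step 1: 1.45 mL + 7.7 mL = 9.15 mL total → factor 9.15/1.45 = 6.3103
Step 2: 260 μL brought to 16.3 mL → factor 16300/260 = 62.692
Step 3: 85 μL brought to 2200 μL → factor 2200/85 = 25.882
Step 4: v brought to 800 μL → factor = 800 μL/v
Product of known-step factors = 10239
Overall factor = 6.00 × 10^6 cells/mL / (29.3 cells/mL) = 2.0478 × 10^5
Step-4 factor = 2.0478 × 10^5 / 10239 = 19.999
v = 800 μL / 19.999 = 40.0 μL

40.0 μL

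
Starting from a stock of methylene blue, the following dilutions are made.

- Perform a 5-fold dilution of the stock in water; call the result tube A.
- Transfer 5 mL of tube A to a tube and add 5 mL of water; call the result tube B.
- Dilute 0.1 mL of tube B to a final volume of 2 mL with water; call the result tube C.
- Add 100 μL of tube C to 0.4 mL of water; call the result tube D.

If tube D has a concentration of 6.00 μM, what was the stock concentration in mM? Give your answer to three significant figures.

Step 1: 5-fold → factor 5
Step 2: 5 mL + 5 mL = 10 mL total → factor 10/5 = 2
Step 3: 0.1 mL brought to 2 mL → factor 2/0.1 = 20
Step 4: 100 μL + 0.4 mL = 500 μL total → factor 500/100 = 5
Overall dilution factor = 5 × 2 × 20 × 5 = 1000
Stock = 6.00 μM × 1000 = 6000 μM = 6.00 mM

6.00 mM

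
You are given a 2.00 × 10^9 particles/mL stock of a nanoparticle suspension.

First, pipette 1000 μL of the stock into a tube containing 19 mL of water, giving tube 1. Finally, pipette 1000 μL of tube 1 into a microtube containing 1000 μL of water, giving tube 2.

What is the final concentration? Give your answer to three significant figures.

Step 1: 1000 μL + 19 mL = 20000 μL total → factor 20000/1000 = 20
Step 2: 1000 μL + 1000 μL = 2000 μL total → factor 2000/1000 = 2
Overall dilution factor = 20 × 2 = 40
Final = 2.00 × 10^9 particles/mL / 40 = 5.00 × 10^7 particles/mL

5.00 × 10^7 particles/mL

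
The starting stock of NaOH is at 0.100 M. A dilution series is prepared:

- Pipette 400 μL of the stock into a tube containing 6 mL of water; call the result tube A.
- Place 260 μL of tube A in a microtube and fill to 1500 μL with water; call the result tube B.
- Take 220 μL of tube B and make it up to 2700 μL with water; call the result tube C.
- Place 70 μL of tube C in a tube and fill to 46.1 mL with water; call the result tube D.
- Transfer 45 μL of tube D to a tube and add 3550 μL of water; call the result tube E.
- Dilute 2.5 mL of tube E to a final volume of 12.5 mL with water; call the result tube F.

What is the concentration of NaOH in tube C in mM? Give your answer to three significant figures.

Step 1: 400 μL + 6 mL = 6400 μL total → factor 6400/400 = 16
Step 2: 260 μL brought to 1500 μL → factor 1500/260 = 5.7692
Step 3: 220 μL brought to 2700 μL → factor 2700/220 = 12.273
Dilution factor through tube C = 16 × 5.7692 × 12.273 = 1132.9
[tube C] = 0.100 M / 1132.9 = 8.827 × 10^-5 M = 0.0883 mM

0.0883 mM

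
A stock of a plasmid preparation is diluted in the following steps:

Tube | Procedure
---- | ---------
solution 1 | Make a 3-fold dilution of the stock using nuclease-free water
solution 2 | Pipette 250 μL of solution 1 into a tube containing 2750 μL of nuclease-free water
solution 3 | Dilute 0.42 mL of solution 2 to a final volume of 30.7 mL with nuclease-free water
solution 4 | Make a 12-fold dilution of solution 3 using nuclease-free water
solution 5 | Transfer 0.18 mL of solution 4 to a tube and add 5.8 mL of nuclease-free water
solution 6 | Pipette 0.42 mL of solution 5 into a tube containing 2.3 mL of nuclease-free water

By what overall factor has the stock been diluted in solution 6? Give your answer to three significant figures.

Step 1: 3-fold → factor 3
Step 2: 250 μL + 2750 μL = 3000 μL total → factor 3000/250 = 12
Step 3: 0.42 mL brought to 30.7 mL → factor 30.7/0.42 = 73.095
Step 4: 12-fold → factor 12
Step 5: 0.18 mL + 5.8 mL = 5.98 mL total → factor 5.98/0.18 = 33.222
Step 6: 0.42 mL + 2.3 mL = 2.72 mL total → factor 2.72/0.42 = 6.4762
Overall dilution factor = 3 × 12 × 73.095 × 12 × 33.222 × 6.4762 = 6.7939 × 10^6

6.79 × 10^6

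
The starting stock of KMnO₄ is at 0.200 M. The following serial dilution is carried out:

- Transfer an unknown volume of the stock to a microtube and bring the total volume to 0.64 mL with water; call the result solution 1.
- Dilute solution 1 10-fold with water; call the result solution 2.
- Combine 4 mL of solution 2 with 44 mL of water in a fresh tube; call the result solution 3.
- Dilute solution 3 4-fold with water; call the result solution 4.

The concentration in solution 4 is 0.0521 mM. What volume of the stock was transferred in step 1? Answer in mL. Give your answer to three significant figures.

0.0800 mL

Step 1: v brought to 0.64 mL → factor = 0.64 mL/v
Step 2: 10-fold → factor 10
Step 3: 4 mL + 44 mL = 48 mL total → factor 48/4 = 12
Step 4: 4-fold → factor 4
Product of known-step factors = 480
Overall factor = 0.200 M / (0.0521 mM) = 3838.8
Step-1 factor = 3838.8 / 480 = 7.9974
v = 0.64 mL / 7.9974 = 0.0800 mL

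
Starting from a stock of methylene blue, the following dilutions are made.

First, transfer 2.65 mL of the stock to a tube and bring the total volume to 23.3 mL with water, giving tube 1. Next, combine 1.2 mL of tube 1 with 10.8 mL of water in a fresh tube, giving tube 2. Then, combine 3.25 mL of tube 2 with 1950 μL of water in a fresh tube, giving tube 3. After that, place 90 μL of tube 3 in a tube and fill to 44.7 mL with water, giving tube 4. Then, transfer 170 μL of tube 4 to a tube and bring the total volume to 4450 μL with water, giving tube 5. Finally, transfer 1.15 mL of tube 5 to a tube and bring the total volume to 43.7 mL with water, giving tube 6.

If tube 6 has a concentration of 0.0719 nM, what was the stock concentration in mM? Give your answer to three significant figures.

5.00 mM

Step 1: 2.65 mL brought to 23.3 mL → factor 23.3/2.65 = 8.7925
Step 2: 1.2 mL + 10.8 mL = 12 mL total → factor 12/1.2 = 10
Step 3: 3.25 mL + 1950 μL = 5.2 mL total → factor 5.2/3.25 = 1.6
Step 4: 90 μL brought to 44.7 mL → factor 44700/90 = 496.67
Step 5: 170 μL brought to 4450 μL → factor 4450/170 = 26.176
Step 6: 1.15 mL brought to 43.7 mL → factor 43.7/1.15 = 38
Overall dilution factor = 8.7925 × 10 × 1.6 × 496.67 × 26.176 × 38 = 6.9501 × 10^7
Stock = 0.0719 nM × 6.9501 × 10^7 = 4.997 × 10^6 nM = 5.00 mM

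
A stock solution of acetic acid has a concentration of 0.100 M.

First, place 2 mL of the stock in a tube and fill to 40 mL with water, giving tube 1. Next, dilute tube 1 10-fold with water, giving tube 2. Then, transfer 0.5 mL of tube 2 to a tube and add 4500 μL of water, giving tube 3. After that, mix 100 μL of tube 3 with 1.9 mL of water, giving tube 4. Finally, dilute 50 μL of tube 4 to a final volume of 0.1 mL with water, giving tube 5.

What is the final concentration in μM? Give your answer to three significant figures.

1.25 μM

Step 1: 2 mL brought to 40 mL → factor 40/2 = 20
Step 2: 10-fold → factor 10
Step 3: 0.5 mL + 4500 μL = 5 mL total → factor 5/0.5 = 10
Step 4: 100 μL + 1.9 mL = 2000 μL total → factor 2000/100 = 20
Step 5: 50 μL brought to 0.1 mL → factor 100/50 = 2
Overall dilution factor = 20 × 10 × 10 × 20 × 2 = 80000
Final = 0.100 M / 80000 = 1.250 × 10^-6 M = 1.25 μM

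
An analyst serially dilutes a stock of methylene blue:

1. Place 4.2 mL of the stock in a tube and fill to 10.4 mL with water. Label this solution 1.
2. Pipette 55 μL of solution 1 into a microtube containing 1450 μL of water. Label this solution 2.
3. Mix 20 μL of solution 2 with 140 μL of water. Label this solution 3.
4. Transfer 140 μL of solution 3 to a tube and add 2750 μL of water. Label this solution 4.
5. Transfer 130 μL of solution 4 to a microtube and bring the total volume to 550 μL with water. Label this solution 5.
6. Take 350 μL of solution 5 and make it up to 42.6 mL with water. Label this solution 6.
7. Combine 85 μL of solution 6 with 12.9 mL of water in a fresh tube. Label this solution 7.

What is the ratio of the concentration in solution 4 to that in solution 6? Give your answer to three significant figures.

Step 1: 4.2 mL brought to 10.4 mL → factor 10.4/4.2 = 2.4762
Step 2: 55 μL + 1450 μL = 1505 μL total → factor 1505/55 = 27.364
Step 3: 20 μL + 140 μL = 160 μL total → factor 160/20 = 8
Step 4: 140 μL + 2750 μL = 2890 μL total → factor 2890/140 = 20.643
Step 5: 130 μL brought to 550 μL → factor 550/130 = 4.2308
Step 6: 350 μL brought to 42.6 mL → factor 42600/350 = 121.71
Dilution factor to solution 4 = 11190; to solution 6 = 5.7621 × 10^6
[solution 4]/[solution 6] = (factor to solution 6)/(factor to solution 4) = 5.7621 × 10^6/11190 = 515

515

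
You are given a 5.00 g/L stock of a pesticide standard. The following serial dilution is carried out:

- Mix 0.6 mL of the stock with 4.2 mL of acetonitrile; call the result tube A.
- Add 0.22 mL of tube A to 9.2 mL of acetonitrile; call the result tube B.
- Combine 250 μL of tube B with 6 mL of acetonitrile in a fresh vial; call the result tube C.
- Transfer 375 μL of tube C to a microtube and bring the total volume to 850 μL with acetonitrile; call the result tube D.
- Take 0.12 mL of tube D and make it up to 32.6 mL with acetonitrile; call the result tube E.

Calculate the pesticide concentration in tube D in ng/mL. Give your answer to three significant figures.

258 ng/mL

Step 1: 0.6 mL + 4.2 mL = 4.8 mL total → factor 4.8/0.6 = 8
Step 2: 0.22 mL + 9.2 mL = 9.42 mL total → factor 9.42/0.22 = 42.818
Step 3: 250 μL + 6 mL = 6250 μL total → factor 6250/250 = 25
Step 4: 375 μL brought to 850 μL → factor 850/375 = 2.2667
Dilution factor through tube D = 8 × 42.818 × 25 × 2.2667 = 19411
[tube D] = 5.00 g/L / 19411 = 0.0002576 g/L = 258 ng/mL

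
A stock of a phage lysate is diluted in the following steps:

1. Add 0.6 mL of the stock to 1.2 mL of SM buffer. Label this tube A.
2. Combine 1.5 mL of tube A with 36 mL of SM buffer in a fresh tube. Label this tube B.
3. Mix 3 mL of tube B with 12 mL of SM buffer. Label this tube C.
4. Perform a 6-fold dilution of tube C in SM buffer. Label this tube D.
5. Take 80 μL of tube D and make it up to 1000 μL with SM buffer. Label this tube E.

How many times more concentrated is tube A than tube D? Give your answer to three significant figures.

Step 1: 0.6 mL + 1.2 mL = 1.8 mL total → factor 1.8/0.6 = 3
Step 2: 1.5 mL + 36 mL = 37.5 mL total → factor 37.5/1.5 = 25
Step 3: 3 mL + 12 mL = 15 mL total → factor 15/3 = 5
Step 4: 6-fold → factor 6
Dilution factor to tube A = 3; to tube D = 2250
[tube A]/[tube D] = (factor to tube D)/(factor to tube A) = 2250/3 = 750

750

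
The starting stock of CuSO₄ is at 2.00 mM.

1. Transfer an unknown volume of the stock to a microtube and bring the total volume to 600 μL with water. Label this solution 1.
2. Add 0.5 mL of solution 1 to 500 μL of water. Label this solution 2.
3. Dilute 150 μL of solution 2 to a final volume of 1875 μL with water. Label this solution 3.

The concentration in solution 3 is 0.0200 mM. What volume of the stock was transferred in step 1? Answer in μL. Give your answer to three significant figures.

150 μL

Step 1: v brought to 600 μL → factor = 600 μL/v
Step 2: 0.5 mL + 500 μL = 1 mL total → factor 1/0.5 = 2
Step 3: 150 μL brought to 1875 μL → factor 1875/150 = 12.5
Product of known-step factors = 25
Overall factor = 2.00 mM / (0.0200 mM) = 100
Step-1 factor = 100 / 25 = 4
v = 600 μL / 4 = 150 μL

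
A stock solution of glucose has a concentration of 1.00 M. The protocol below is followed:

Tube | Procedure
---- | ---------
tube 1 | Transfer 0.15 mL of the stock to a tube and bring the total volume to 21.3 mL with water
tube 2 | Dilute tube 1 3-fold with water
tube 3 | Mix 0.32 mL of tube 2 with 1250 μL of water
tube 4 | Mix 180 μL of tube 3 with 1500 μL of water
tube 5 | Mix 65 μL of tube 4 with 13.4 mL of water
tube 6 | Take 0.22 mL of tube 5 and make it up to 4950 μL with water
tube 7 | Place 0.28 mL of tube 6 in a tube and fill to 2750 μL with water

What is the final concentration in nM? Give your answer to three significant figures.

1.12 nM

Step 1: 0.15 mL brought to 21.3 mL → factor 21.3/0.15 = 142
Step 2: 3-fold → factor 3
Step 3: 0.32 mL + 1250 μL = 1.57 mL total → factor 1.57/0.32 = 4.9062
Step 4: 180 μL + 1500 μL = 1680 μL total → factor 1680/180 = 9.3333
Step 5: 65 μL + 13.4 mL = 13465 μL total → factor 13465/65 = 207.15
Step 6: 0.22 mL brought to 4950 μL → factor 4.95/0.22 = 22.5
Step 7: 0.28 mL brought to 2750 μL → factor 2.75/0.28 = 9.8214
Overall dilution factor = 142 × 3 × 4.9062 × 9.3333 × 207.15 × 22.5 × 9.8214 = 8.9299 × 10^8
Final = 1.00 M / 8.9299 × 10^8 = 1.120 × 10^-9 M = 1.12 nM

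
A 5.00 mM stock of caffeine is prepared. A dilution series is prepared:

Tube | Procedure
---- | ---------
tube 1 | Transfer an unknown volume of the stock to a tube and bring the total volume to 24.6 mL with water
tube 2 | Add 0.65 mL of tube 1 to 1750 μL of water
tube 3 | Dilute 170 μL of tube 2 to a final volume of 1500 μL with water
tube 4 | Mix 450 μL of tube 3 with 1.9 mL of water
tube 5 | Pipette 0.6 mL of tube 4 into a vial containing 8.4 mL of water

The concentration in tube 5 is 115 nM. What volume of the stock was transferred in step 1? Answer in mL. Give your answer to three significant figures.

1.44 mL

Step 1: v brought to 24.6 mL → factor = 24.6 mL/v
Step 2: 0.65 mL + 1750 μL = 2.4 mL total → factor 2.4/0.65 = 3.6923
Step 3: 170 μL brought to 1500 μL → factor 1500/170 = 8.8235
Step 4: 450 μL + 1.9 mL = 2350 μL total → factor 2350/450 = 5.2222
Step 5: 0.6 mL + 8.4 mL = 9 mL total → factor 9/0.6 = 15
Product of known-step factors = 2552
Overall factor = 5.00 mM / (115 nM) = 43478
Step-1 factor = 43478 / 2552 = 17.037
v = 24.6 mL / 17.037 = 1.44 mL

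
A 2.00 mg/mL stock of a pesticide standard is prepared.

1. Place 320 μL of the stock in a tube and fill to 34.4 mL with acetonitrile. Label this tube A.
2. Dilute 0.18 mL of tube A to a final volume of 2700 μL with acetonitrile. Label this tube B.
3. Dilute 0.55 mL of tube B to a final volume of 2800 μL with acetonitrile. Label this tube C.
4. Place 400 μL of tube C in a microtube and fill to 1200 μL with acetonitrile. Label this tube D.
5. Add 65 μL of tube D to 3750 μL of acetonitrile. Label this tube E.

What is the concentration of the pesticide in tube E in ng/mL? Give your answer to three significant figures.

Step 1: 320 μL brought to 34.4 mL → factor 34400/320 = 107.5
Step 2: 0.18 mL brought to 2700 μL → factor 2.7/0.18 = 15
Step 3: 0.55 mL brought to 2800 μL → factor 2.8/0.55 = 5.0909
Step 4: 400 μL brought to 1200 μL → factor 1200/400 = 3
Step 5: 65 μL + 3750 μL = 3815 μL total → factor 3815/65 = 58.692
Overall dilution factor = 107.5 × 15 × 5.0909 × 3 × 58.692 = 1.4454 × 10^6
Final = 2.00 mg/mL / 1.4454 × 10^6 = 1.384 × 10^-6 mg/mL = 1.38 ng/mL

1.38 ng/mL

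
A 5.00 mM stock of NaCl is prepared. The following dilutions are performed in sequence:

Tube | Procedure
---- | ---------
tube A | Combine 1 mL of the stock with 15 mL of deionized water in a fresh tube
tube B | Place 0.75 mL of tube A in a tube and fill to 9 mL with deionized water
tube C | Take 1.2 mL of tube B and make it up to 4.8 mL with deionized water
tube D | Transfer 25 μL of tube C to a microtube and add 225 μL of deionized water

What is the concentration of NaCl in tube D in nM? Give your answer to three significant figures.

651 nM

Step 1: 1 mL + 15 mL = 16 mL total → factor 16/1 = 16
Step 2: 0.75 mL brought to 9 mL → factor 9/0.75 = 12
Step 3: 1.2 mL brought to 4.8 mL → factor 4.8/1.2 = 4
Step 4: 25 μL + 225 μL = 250 μL total → factor 250/25 = 10
Overall dilution factor = 16 × 12 × 4 × 10 = 7680
Final = 5.00 mM / 7680 = 0.0006510 mM = 651 nM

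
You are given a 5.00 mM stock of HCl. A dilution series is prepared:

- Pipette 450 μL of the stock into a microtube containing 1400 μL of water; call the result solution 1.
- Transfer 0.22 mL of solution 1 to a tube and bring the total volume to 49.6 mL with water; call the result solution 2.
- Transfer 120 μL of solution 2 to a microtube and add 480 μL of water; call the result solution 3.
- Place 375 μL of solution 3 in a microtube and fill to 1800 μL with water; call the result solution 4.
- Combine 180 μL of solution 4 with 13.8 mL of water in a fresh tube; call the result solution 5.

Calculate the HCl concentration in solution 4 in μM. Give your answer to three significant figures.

Step 1: 450 μL + 1400 μL = 1850 μL total → factor 1850/450 = 4.1111
Step 2: 0.22 mL brought to 49.6 mL → factor 49.6/0.22 = 225.45
Step 3: 120 μL + 480 μL = 600 μL total → factor 600/120 = 5
Step 4: 375 μL brought to 1800 μL → factor 1800/375 = 4.8
Dilution factor through solution 4 = 4.1111 × 225.45 × 5 × 4.8 = 22245
[solution 4] = 5.00 mM / 22245 = 0.0002248 mM = 0.225 μM

0.225 μM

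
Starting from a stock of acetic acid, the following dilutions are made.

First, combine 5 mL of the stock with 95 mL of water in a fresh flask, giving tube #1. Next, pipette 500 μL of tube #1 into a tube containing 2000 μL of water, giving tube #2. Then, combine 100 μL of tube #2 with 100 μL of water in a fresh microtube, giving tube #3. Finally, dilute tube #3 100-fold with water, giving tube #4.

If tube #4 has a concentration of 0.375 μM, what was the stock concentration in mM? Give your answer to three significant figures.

Step 1: 5 mL + 95 mL = 100 mL total → factor 100/5 = 20
Step 2: 500 μL + 2000 μL = 2500 μL total → factor 2500/500 = 5
Step 3: 100 μL + 100 μL = 200 μL total → factor 200/100 = 2
Step 4: 100-fold → factor 100
Overall dilution factor = 20 × 5 × 2 × 100 = 20000
Stock = 0.375 μM × 20000 = 7500 μM = 7.50 mM

7.50 mM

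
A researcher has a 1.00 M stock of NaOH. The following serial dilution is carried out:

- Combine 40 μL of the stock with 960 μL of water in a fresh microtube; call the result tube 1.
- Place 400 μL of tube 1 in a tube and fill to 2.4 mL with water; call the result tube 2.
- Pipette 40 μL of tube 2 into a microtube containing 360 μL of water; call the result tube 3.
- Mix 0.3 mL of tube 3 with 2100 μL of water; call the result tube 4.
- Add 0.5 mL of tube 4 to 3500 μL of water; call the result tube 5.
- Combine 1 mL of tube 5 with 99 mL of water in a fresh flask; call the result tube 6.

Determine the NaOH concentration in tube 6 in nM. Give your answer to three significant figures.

104 nM

Step 1: 40 μL + 960 μL = 1000 μL total → factor 1000/40 = 25
Step 2: 400 μL brought to 2.4 mL → factor 2400/400 = 6
Step 3: 40 μL + 360 μL = 400 μL total → factor 400/40 = 10
Step 4: 0.3 mL + 2100 μL = 2.4 mL total → factor 2.4/0.3 = 8
Step 5: 0.5 mL + 3500 μL = 4 mL total → factor 4/0.5 = 8
Step 6: 1 mL + 99 mL = 100 mL total → factor 100/1 = 100
Overall dilution factor = 25 × 6 × 10 × 8 × 8 × 100 = 9.6 × 10^6
Final = 1.00 M / 9.6 × 10^6 = 1.042 × 10^-7 M = 104 nM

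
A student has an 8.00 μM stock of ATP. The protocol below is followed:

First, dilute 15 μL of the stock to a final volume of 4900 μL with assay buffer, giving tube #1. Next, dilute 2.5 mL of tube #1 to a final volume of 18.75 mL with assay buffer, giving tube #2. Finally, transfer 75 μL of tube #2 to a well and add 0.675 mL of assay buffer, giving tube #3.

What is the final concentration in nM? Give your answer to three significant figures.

Step 1: 15 μL brought to 4900 μL → factor 4900/15 = 326.67
Step 2: 2.5 mL brought to 18.75 mL → factor 18.75/2.5 = 7.5
Step 3: 75 μL + 0.675 mL = 750 μL total → factor 750/75 = 10
Overall dilution factor = 326.67 × 7.5 × 10 = 24500
Final = 8.00 μM / 24500 = 0.0003265 μM = 0.327 nM

0.327 nM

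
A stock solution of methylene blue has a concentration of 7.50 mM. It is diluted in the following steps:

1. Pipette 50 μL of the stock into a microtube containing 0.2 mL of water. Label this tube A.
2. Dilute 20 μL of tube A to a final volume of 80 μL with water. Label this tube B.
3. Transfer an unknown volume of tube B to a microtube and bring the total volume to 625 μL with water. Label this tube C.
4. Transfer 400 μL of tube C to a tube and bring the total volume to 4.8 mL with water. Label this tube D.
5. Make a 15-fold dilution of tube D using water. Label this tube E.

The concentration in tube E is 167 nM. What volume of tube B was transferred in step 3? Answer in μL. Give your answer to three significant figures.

50.1 μL

Step 1: 50 μL + 0.2 mL = 250 μL total → factor 250/50 = 5
Step 2: 20 μL brought to 80 μL → factor 80/20 = 4
Step 3: v brought to 625 μL → factor = 625 μL/v
Step 4: 400 μL brought to 4.8 mL → factor 4800/400 = 12
Step 5: 15-fold → factor 15
Product of known-step factors = 3600
Overall factor = 7.50 mM / (167 nM) = 44910
Step-3 factor = 44910 / 3600 = 12.475
v = 625 μL / 12.475 = 50.1 μL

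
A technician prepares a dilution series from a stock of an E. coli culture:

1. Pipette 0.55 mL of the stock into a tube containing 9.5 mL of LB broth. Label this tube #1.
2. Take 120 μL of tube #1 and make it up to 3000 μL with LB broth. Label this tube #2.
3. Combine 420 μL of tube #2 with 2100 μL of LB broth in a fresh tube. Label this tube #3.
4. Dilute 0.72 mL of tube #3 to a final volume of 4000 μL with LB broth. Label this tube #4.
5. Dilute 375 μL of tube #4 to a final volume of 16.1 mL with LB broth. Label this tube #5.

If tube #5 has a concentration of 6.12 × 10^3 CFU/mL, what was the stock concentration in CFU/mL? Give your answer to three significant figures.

Step 1: 0.55 mL + 9.5 mL = 10.05 mL total → factor 10.05/0.55 = 18.273
Step 2: 120 μL brought to 3000 μL → factor 3000/120 = 25
Step 3: 420 μL + 2100 μL = 2520 μL total → factor 2520/420 = 6
Step 4: 0.72 mL brought to 4000 μL → factor 4/0.72 = 5.5556
Step 5: 375 μL brought to 16.1 mL → factor 16100/375 = 42.933
Overall dilution factor = 18.273 × 25 × 6 × 5.5556 × 42.933 = 6.5376 × 10^5
Stock = 6.12 × 10^3 CFU/mL × 6.5376 × 10^5 = 4.00 × 10^9 CFU/mL

4.00 × 10^9 CFU/mL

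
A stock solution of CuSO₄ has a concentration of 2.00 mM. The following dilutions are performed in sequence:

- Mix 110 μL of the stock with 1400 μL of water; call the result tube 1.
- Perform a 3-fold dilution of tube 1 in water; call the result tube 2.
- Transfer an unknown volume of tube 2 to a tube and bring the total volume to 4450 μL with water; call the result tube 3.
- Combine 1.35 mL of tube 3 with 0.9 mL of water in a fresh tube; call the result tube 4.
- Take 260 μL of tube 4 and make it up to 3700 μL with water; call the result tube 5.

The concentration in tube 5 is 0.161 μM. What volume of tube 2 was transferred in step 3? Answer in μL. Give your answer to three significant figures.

Step 1: 110 μL + 1400 μL = 1510 μL total → factor 1510/110 = 13.727
Step 2: 3-fold → factor 3
Step 3: v brought to 4450 μL → factor = 4450 μL/v
Step 4: 1.35 mL + 0.9 mL = 2.25 mL total → factor 2.25/1.35 = 1.6667
Step 5: 260 μL brought to 3700 μL → factor 3700/260 = 14.231
Product of known-step factors = 976.75
Overall factor = 2.00 mM / (0.161 μM) = 12422
Step-3 factor = 12422 / 976.75 = 12.718
v = 4450 μL / 12.718 = 350 μL

350 μL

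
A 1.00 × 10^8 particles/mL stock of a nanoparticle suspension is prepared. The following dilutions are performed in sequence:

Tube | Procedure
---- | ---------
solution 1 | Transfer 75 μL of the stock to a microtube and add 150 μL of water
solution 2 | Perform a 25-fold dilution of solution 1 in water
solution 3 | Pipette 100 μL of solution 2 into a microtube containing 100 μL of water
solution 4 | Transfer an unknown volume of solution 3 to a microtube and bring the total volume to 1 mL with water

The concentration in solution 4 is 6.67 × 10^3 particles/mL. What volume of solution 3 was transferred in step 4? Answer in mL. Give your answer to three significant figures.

Step 1: 75 μL + 150 μL = 225 μL total → factor 225/75 = 3
Step 2: 25-fold → factor 25
Step 3: 100 μL + 100 μL = 200 μL total → factor 200/100 = 2
Step 4: v brought to 1 mL → factor = 1 mL/v
Product of known-step factors = 150
Overall factor = 1.00 × 10^8 particles/mL / (6.67 × 10^3 particles/mL) = 14993
Step-4 factor = 14993 / 150 = 99.95
v = 1 mL / 99.95 = 0.0100 mL

0.0100 mL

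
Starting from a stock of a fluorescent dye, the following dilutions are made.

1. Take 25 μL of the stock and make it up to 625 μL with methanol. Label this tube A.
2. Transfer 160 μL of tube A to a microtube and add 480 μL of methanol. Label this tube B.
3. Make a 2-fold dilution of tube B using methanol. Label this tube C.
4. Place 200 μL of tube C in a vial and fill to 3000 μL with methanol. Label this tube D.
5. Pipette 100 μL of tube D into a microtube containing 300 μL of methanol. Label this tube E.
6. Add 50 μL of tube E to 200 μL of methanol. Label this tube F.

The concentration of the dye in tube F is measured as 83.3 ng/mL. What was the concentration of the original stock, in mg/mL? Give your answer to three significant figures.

5.00 mg/mL

Step 1: 25 μL brought to 625 μL → factor 625/25 = 25
Step 2: 160 μL + 480 μL = 640 μL total → factor 640/160 = 4
Step 3: 2-fold → factor 2
Step 4: 200 μL brought to 3000 μL → factor 3000/200 = 15
Step 5: 100 μL + 300 μL = 400 μL total → factor 400/100 = 4
Step 6: 50 μL + 200 μL = 250 μL total → factor 250/50 = 5
Overall dilution factor = 25 × 4 × 2 × 15 × 4 × 5 = 60000
Stock = 83.3 ng/mL × 60000 = 4.998 × 10^6 ng/mL = 5.00 mg/mL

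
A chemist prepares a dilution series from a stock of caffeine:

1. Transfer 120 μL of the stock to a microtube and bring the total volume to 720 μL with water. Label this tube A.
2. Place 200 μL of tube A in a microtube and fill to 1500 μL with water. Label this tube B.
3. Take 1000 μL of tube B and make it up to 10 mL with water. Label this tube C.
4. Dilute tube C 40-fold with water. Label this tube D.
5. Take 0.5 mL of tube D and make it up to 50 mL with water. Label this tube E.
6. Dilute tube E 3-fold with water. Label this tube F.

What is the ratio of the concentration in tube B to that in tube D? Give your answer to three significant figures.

400

Step 1: 120 μL brought to 720 μL → factor 720/120 = 6
Step 2: 200 μL brought to 1500 μL → factor 1500/200 = 7.5
Step 3: 1000 μL brought to 10 mL → factor 10000/1000 = 10
Step 4: 40-fold → factor 40
Dilution factor to tube B = 45; to tube D = 18000
[tube B]/[tube D] = (factor to tube D)/(factor to tube B) = 18000/45 = 400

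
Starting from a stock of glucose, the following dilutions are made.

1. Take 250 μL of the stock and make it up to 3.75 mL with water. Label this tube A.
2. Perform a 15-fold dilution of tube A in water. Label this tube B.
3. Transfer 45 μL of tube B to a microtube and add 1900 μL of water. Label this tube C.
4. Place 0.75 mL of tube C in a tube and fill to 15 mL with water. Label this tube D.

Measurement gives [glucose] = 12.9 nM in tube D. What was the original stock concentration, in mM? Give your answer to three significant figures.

Step 1: 250 μL brought to 3.75 mL → factor 3750/250 = 15
Step 2: 15-fold → factor 15
Step 3: 45 μL + 1900 μL = 1945 μL total → factor 1945/45 = 43.222
Step 4: 0.75 mL brought to 15 mL → factor 15/0.75 = 20
Overall dilution factor = 15 × 15 × 43.222 × 20 = 1.945 × 10^5
Stock = 12.9 nM × 1.945 × 10^5 = 2.509 × 10^6 nM = 2.51 mM

2.51 mM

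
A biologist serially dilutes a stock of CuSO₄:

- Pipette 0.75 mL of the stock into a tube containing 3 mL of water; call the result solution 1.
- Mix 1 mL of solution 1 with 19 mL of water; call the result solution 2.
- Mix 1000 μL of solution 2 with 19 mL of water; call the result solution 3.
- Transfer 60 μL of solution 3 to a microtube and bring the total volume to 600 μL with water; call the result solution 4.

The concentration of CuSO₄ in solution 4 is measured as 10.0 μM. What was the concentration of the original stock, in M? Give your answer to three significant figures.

0.200 M

Step 1: 0.75 mL + 3 mL = 3.75 mL total → factor 3.75/0.75 = 5
Step 2: 1 mL + 19 mL = 20 mL total → factor 20/1 = 20
Step 3: 1000 μL + 19 mL = 20000 μL total → factor 20000/1000 = 20
Step 4: 60 μL brought to 600 μL → factor 600/60 = 10
Overall dilution factor = 5 × 20 × 20 × 10 = 20000
Stock = 10.0 μM × 20000 = 2.000 × 10^5 μM = 0.200 M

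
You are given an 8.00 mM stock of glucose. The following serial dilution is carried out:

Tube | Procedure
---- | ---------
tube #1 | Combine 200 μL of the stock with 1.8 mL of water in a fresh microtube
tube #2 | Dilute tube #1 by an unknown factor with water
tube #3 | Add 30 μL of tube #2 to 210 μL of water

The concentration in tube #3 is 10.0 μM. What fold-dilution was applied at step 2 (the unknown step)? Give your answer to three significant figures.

Step 1: 200 μL + 1.8 mL = 2000 μL total → factor 2000/200 = 10
Step 2: unknown factor x
Step 3: 30 μL + 210 μL = 240 μL total → factor 240/30 = 8
Product of known-step factors = 80
Overall factor = 8.00 mM / (10.0 μM) = 800
x = 800 / 80 = 10.0

10.0-fold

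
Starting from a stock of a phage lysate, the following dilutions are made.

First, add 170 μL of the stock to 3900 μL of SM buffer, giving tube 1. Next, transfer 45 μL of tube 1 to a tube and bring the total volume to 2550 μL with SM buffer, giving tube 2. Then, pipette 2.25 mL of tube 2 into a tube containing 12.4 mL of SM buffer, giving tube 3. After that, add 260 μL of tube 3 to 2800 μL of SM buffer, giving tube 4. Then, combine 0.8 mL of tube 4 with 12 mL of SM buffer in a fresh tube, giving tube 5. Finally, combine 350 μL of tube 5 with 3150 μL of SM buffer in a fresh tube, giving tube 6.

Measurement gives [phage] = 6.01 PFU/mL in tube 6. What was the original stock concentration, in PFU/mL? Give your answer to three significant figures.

Step 1: 170 μL + 3900 μL = 4070 μL total → factor 4070/170 = 23.941
Step 2: 45 μL brought to 2550 μL → factor 2550/45 = 56.667
Step 3: 2.25 mL + 12.4 mL = 14.65 mL total → factor 14.65/2.25 = 6.5111
Step 4: 260 μL + 2800 μL = 3060 μL total → factor 3060/260 = 11.769
Step 5: 0.8 mL + 12 mL = 12.8 mL total → factor 12.8/0.8 = 16
Step 6: 350 μL + 3150 μL = 3500 μL total → factor 3500/350 = 10
Overall dilution factor = 23.941 × 56.667 × 6.5111 × 11.769 × 16 × 10 = 1.6634 × 10^7
Stock = 6.01 PFU/mL × 1.6634 × 10^7 = 1.00 × 10^8 PFU/mL

1.00 × 10^8 PFU/mL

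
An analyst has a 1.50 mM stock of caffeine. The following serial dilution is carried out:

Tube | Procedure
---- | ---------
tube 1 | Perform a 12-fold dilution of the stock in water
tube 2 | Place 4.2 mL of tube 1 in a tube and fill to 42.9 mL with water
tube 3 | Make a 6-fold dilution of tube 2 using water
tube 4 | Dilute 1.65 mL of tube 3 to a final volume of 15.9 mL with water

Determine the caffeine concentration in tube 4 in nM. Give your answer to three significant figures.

Step 1: 12-fold → factor 12
Step 2: 4.2 mL brought to 42.9 mL → factor 42.9/4.2 = 10.214
Step 3: 6-fold → factor 6
Step 4: 1.65 mL brought to 15.9 mL → factor 15.9/1.65 = 9.6364
Overall dilution factor = 12 × 10.214 × 6 × 9.6364 = 7086.9
Final = 1.50 mM / 7086.9 = 0.0002117 mM = 212 nM

212 nM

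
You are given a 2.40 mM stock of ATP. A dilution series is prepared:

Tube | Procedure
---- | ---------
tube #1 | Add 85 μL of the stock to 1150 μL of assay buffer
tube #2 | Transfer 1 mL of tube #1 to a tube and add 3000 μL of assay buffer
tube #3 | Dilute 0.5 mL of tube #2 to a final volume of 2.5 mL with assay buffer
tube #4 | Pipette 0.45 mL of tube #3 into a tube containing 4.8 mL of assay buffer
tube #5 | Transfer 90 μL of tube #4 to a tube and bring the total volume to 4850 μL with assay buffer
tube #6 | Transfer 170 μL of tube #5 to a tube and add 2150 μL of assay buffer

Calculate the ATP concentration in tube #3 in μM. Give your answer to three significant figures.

Step 1: 85 μL + 1150 μL = 1235 μL total → factor 1235/85 = 14.529
Step 2: 1 mL + 3000 μL = 4 mL total → factor 4/1 = 4
Step 3: 0.5 mL brought to 2.5 mL → factor 2.5/0.5 = 5
Dilution factor through tube #3 = 14.529 × 4 × 5 = 290.59
[tube #3] = 2.40 mM / 290.59 = 0.008259 mM = 8.26 μM

8.26 μM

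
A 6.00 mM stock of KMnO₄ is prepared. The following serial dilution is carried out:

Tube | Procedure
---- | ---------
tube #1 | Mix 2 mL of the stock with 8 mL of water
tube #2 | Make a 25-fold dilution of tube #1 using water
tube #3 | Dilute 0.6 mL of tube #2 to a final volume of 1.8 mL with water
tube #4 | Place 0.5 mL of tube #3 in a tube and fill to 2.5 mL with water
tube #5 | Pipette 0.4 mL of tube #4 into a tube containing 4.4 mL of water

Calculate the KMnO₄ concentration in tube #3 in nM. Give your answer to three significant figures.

Step 1: 2 mL + 8 mL = 10 mL total → factor 10/2 = 5
Step 2: 25-fold → factor 25
Step 3: 0.6 mL brought to 1.8 mL → factor 1.8/0.6 = 3
Dilution factor through tube #3 = 5 × 25 × 3 = 375
[tube #3] = 6.00 mM / 375 = 0.01600 mM = 1.60 × 10^4 nM

1.60 × 10^4 nM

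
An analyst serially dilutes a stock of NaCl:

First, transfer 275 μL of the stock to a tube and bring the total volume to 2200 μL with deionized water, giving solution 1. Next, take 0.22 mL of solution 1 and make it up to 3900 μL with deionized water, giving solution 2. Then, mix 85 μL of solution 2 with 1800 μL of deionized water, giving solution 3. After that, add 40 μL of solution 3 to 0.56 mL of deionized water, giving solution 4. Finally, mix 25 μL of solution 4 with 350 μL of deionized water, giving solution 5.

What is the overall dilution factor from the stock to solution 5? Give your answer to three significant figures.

7.08 × 10^5

Step 1: 275 μL brought to 2200 μL → factor 2200/275 = 8
Step 2: 0.22 mL brought to 3900 μL → factor 3.9/0.22 = 17.727
Step 3: 85 μL + 1800 μL = 1885 μL total → factor 1885/85 = 22.176
Step 4: 40 μL + 0.56 mL = 600 μL total → factor 600/40 = 15
Step 5: 25 μL + 350 μL = 375 μL total → factor 375/25 = 15
Overall dilution factor = 8 × 17.727 × 22.176 × 15 × 15 = 7.0763 × 10^5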